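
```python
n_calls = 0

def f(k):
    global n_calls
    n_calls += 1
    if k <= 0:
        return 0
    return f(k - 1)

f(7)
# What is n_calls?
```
Call trace:
f(k=7)
  f(k=6)
    f(k=5)
      f(k=4)
        f(k=3)
          f(k=2)
            f(k=1)
              f(k=0)
              -> return 0
            -> return 0
          -> return 0
        -> return 0
      -> return 0
    -> return 0
  -> return 0
-> return 0

n_calls is incremented once per call. f is entered once for each k = 7, 6, 5, 4, 3, 2, 1, 0 (the k <= 0 call returns without recursing), i.e. 7 + 1 calls.
n_calls = 8

Final answer: 8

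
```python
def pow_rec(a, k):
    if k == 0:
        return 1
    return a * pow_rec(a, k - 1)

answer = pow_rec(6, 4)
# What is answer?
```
Call trace:
pow_rec(a=6, k=4)
  pow_rec(a=6, k=3)
    pow_rec(a=6, k=2)
      pow_rec(a=6, k=1)
        pow_rec(a=6, k=0)
        -> return 1
      -> return 6
    -> return 36
  -> return 216
-> return 1296

Final answer: 1296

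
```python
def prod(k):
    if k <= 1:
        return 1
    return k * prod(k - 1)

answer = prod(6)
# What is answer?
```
Call trace:
prod(k=6)
  prod(k=5)
    prod(k=4)
      prod(k=3)
        prod(k=2)
          prod(k=1)
          -> return 1
        -> return 2
      -> return 6
    -> return 24
  -> return 120
-> return 720

Final answer: 720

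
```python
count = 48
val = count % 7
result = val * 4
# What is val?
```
Trace:
  count=48
  count=48, val=6
  count=48, val=6, result=24

Final answer: 6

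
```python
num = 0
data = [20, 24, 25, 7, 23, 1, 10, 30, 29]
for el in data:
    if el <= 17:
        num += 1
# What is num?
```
Trace:
  num=0
  num=0, el=20
  num=0, el=24
  num=0, el=25
  num=1, el=7
  num=1, el=23
  num=2, el=1
  num=3, el=10
  num=3, el=30
  num=3, el=29

Final answer: 3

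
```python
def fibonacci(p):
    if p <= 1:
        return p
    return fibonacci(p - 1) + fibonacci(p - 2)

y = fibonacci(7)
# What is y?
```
Call trace (a repeated sub-call is expanded the first time; later identical calls just restate its return value):
fibonacci(p=7)
  fibonacci(p=6)
    fibonacci(p=5)
      fibonacci(p=4)
        fibonacci(p=3)
          fibonacci(p=2)
            fibonacci(p=1)
            -> return 1
            fibonacci(p=0)
            -> return 0
          -> return 1
          fibonacci(p=1)
          -> return 1
        -> return 2
        fibonacci(p=2) -> return 1  (same call as traced above)
      -> return 3
      fibonacci(p=3) -> return 2  (same call as traced above)
    -> return 5
    fibonacci(p=4) -> return 3  (same call as traced above)
  -> return 8
  fibonacci(p=5) -> return 5  (same call as traced above)
-> return 13

Final answer: 13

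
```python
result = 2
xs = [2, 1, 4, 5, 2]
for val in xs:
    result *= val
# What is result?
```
Trace:
  result=2
  result=4, val=2
  result=4, val=1
  result=16, val=4
  result=80, val=5
  result=160, val=2

Final answer: 160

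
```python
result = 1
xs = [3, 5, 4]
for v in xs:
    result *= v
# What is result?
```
Trace:
  result=1
  result=3, v=3
  result=15, v=5
  result=60, v=4

Final answer: 60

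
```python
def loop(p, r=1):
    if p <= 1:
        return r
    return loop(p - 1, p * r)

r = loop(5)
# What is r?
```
Call trace:
loop(p=5, r=1)
  loop(p=4, r=5)
    loop(p=3, r=20)
      loop(p=2, r=60)
        loop(p=1, r=120)
        -> return 120
      -> return 120
    -> return 120
  -> return 120
-> return 120

Final answer: 120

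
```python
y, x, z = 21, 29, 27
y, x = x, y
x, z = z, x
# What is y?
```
Trace:
  y=21, x=29, z=27
  y=29, x=21, z=27
  y=29, x=27, z=21

Final answer: 29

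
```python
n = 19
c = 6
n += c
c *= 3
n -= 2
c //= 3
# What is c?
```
Trace:
  n=19
  n=19, c=6
  n=25, c=6
  n=25, c=18
  n=23, c=18
  n=23, c=6

Final answer: 6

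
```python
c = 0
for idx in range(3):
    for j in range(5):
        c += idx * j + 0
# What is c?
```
Trace:
  c=0
  c=0, idx=0, j=0
  c=0, idx=0, j=1
  c=0, idx=0, j=2
  c=0, idx=0, j=3
  c=0, idx=0, j=4
  c=0, idx=1, j=0
  c=1, idx=1, j=1
  c=3, idx=1, j=2
  c=6, idx=1, j=3
  c=10, idx=1, j=4
  c=10, idx=2, j=0
  c=12, idx=2, j=1
  c=16, idx=2, j=2
  c=22, idx=2, j=3
  c=30, idx=2, j=4

Final answer: 30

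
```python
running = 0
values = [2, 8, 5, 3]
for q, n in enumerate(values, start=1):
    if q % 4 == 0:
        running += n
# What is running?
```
Trace:
  running=0
  running=0, q=1, n=2
  running=0, q=2, n=8
  running=0, q=3, n=5
  running=3, q=4, n=3

Final answer: 3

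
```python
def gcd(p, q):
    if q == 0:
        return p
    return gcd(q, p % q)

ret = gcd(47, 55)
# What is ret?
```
Call trace:
gcd(p=47, q=55)
  gcd(p=55, q=47)
    gcd(p=47, q=8)
      gcd(p=8, q=7)
        gcd(p=7, q=1)
          gcd(p=1, q=0)
          -> return 1
        -> return 1
      -> return 1
    -> return 1
  -> return 1
-> return 1

Final answer: 1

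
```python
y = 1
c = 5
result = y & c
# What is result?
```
Trace:
  y=1
  y=1, c=5
  y=1, c=5, result=1

Final answer: 1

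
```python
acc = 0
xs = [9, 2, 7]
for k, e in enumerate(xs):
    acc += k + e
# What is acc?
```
Trace:
  acc=0
  acc=9, k=0, e=9
  acc=12, k=1, e=2
  acc=21, k=2, e=7

Final answer: 21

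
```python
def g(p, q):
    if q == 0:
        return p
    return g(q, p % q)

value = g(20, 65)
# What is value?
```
Call trace:
g(p=20, q=65)
  g(p=65, q=20)
    g(p=20, q=5)
      g(p=5, q=0)
      -> return 5
    -> return 5
  -> return 5
-> return 5

Final answer: 5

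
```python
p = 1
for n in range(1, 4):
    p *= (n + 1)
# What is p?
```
Trace:
  p=1
  p=2, n=1
  p=6, n=2
  p=24, n=3

Final answer: 24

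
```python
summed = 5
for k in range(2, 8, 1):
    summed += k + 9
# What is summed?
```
Trace:
  summed=5
  summed=16, k=2
  summed=28, k=3
  summed=41, k=4
  summed=55, k=5
  summed=70, k=6
  summed=86, k=7

Final answer: 86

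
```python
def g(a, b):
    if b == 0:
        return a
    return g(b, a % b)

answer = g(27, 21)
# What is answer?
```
Call trace:
g(a=27, b=21)
  g(a=21, b=6)
    g(a=6, b=3)
      g(a=3, b=0)
      -> return 3
    -> return 3
  -> return 3
-> return 3

Final answer: 3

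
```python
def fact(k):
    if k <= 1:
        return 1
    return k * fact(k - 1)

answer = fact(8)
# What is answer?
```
Call trace:
fact(k=8)
  fact(k=7)
    fact(k=6)
      fact(k=5)
        fact(k=4)
          fact(k=3)
            fact(k=2)
              fact(k=1)
              -> return 1
            -> return 2
          -> return 6
        -> return 24
      -> return 120
    -> return 720
  -> return 5040
-> return 40320

Final answer: 40320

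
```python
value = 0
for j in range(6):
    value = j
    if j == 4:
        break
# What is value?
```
Trace:
  value=0
  value=0, j=0
  value=1, j=1
  value=2, j=2
  value=3, j=3
  value=4, j=4

Final answer: 4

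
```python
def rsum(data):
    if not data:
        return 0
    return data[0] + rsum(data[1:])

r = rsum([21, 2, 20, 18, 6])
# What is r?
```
Call trace:
rsum(data=[21, 2, 20, 18, 6])
  rsum(data=[2, 20, 18, 6])
    rsum(data=[20, 18, 6])
      rsum(data=[18, 6])
        rsum(data=[6])
          rsum(data=[])
          -> return 0
        -> return 6
      -> return 24
    -> return 44
  -> return 46
-> return 67

Final answer: 67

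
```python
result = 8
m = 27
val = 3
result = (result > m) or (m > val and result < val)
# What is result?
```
Trace:
  result=8
  result=8, m=27
  result=8, m=27, val=3
  result=False, m=27, val=3

Final answer: False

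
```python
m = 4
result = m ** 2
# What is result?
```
Trace:
  m=4
  m=4, result=16

Final answer: 16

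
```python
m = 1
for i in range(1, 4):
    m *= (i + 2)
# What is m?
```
Trace:
  m=1
  m=3, i=1
  m=12, i=2
  m=60, i=3

Final answer: 60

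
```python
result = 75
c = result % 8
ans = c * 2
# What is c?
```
Trace:
  result=75
  result=75, c=3
  result=75, c=3, ans=6

Final answer: 3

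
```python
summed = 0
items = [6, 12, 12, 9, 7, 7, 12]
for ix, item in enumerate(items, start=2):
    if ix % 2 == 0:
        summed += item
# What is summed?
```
Trace:
  summed=0
  summed=6, ix=2, item=6
  summed=6, ix=3, item=12
  summed=18, ix=4, item=12
  summed=18, ix=5, item=9
  summed=25, ix=6, item=7
  summed=25, ix=7, item=7
  summed=37, ix=8, item=12

Final answer: 37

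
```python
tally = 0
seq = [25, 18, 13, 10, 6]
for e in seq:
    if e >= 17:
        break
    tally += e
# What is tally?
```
Trace:
  tally=0
  tally=0, e=25

Final answer: 0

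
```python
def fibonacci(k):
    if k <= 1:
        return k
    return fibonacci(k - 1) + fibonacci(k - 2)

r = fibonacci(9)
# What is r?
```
Call trace (a repeated sub-call is expanded the first time; later identical calls just restate its return value):
fibonacci(k=9)
  fibonacci(k=8)
    fibonacci(k=7)
      fibonacci(k=6)
        fibonacci(k=5)
          fibonacci(k=4)
            fibonacci(k=3)
              fibonacci(k=2)
                fibonacci(k=1)
                -> return 1
                fibonacci(k=0)
                -> return 0
              -> return 1
              fibonacci(k=1)
              -> return 1
            -> return 2
            fibonacci(k=2) -> return 1  (same call as traced above)
          -> return 3
          fibonacci(k=3) -> return 2  (same call as traced above)
        -> return 5
        fibonacci(k=4) -> return 3  (same call as traced above)
      -> return 8
      fibonacci(k=5) -> return 5  (same call as traced above)
    -> return 13
    fibonacci(k=6) -> return 8  (same call as traced above)
  -> return 21
  fibonacci(k=7) -> return 13  (same call as traced above)
-> return 34

Final answer: 34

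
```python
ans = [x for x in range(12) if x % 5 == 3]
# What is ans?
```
Trace:
  x=0
  x=1
  x=2
  x=3
  x=4
  x=5
  x=6
  x=7
  x=8
  x=9
  x=10
  x=11
  ans=[3, 8]

Final answer: [3, 8]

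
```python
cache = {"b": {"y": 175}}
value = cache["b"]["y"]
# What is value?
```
Trace:
  cache={'b': {'y': 175}}
  cache={'b': {'y': 175}}, value=175

Final answer: 175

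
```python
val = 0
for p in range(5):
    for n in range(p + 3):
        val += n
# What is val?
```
Trace:
  val=0
  val=0, p=0, n=0
  val=1, p=0, n=1
  val=3, p=0, n=2
  val=3, p=1, n=0
  val=4, p=1, n=1
  val=6, p=1, n=2
  val=9, p=1, n=3
  val=9, p=2, n=0
  val=10, p=2, n=1
  val=12, p=2, n=2
  val=15, p=2, n=3
  val=19, p=2, n=4
  val=19, p=3, n=0
  val=20, p=3, n=1
  val=22, p=3, n=2
  val=25, p=3, n=3
  val=29, p=3, n=4
  val=34, p=3, n=5
  val=34, p=4, n=0
  val=35, p=4, n=1
  val=37, p=4, n=2
  val=40, p=4, n=3
  val=44, p=4, n=4
  val=49, p=4, n=5
  val=55, p=4, n=6

Final answer: 55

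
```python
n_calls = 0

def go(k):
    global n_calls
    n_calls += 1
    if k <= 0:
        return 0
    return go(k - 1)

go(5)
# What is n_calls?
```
Call trace:
go(k=5)
  go(k=4)
    go(k=3)
      go(k=2)
        go(k=1)
          go(k=0)
          -> return 0
        -> return 0
      -> return 0
    -> return 0
  -> return 0
-> return 0

n_calls is incremented once per call. go is entered once for each k = 5, 4, 3, 2, 1, 0 (the k <= 0 call returns without recursing), i.e. 5 + 1 calls.
n_calls = 6

Final answer: 6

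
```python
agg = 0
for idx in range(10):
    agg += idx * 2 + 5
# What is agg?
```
Trace:
  agg=0
  agg=5, idx=0
  agg=12, idx=1
  agg=21, idx=2
  agg=32, idx=3
  agg=45, idx=4
  agg=60, idx=5
  agg=77, idx=6
  agg=96, idx=7
  agg=117, idx=8
  agg=140, idx=9

Final answer: 140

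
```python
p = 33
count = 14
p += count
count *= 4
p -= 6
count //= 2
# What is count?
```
Trace:
  p=33
  p=33, count=14
  p=47, count=14
  p=47, count=56
  p=41, count=56
  p=41, count=28

Final answer: 28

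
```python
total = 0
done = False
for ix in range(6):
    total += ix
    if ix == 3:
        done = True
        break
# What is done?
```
Trace:
  total=0
  total=0, done=False
  total=0, done=False, ix=0
  total=1, done=False, ix=1
  total=3, done=False, ix=2
  total=6, done=True, ix=3

Final answer: True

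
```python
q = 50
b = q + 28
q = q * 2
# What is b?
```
Trace:
  q=50
  q=50, b=78
  q=100, b=78

Final answer: 78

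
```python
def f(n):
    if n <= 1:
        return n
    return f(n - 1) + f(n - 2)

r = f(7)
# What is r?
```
Call trace (a repeated sub-call is expanded the first time; later identical calls just restate its return value):
f(n=7)
  f(n=6)
    f(n=5)
      f(n=4)
        f(n=3)
          f(n=2)
            f(n=1)
            -> return 1
            f(n=0)
            -> return 0
          -> return 1
          f(n=1)
          -> return 1
        -> return 2
        f(n=2) -> return 1  (same call as traced above)
      -> return 3
      f(n=3) -> return 2  (same call as traced above)
    -> return 5
    f(n=4) -> return 3  (same call as traced above)
  -> return 8
  f(n=5) -> return 5  (same call as traced above)
-> return 13

Final answer: 13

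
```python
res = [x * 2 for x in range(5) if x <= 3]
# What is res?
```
Trace:
  x=0
  x=1
  x=2
  x=3
  x=4
  res=[0, 2, 4, 6]

Final answer: [0, 2, 4, 6]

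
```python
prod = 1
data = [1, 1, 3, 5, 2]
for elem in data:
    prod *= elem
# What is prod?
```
Trace:
  prod=1
  prod=1, elem=1
  prod=1, elem=1
  prod=3, elem=3
  prod=15, elem=5
  prod=30, elem=2

Final answer: 30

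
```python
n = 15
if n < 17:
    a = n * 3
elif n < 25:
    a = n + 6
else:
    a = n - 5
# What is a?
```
Trace:
  n=15
  n=15, a=45

Final answer: 45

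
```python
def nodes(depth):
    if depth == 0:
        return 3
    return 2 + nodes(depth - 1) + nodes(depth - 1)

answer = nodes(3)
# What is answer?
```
Call trace (a repeated sub-call is expanded the first time; later identical calls just restate its return value):
nodes(depth=3)
  nodes(depth=2)
    nodes(depth=1)
      nodes(depth=0)
      -> return 3
      nodes(depth=0)
      -> return 3
    -> return 8
    nodes(depth=1) -> return 8  (same call as traced above)
  -> return 18
  nodes(depth=2) -> return 18  (same call as traced above)
-> return 38

Final answer: 38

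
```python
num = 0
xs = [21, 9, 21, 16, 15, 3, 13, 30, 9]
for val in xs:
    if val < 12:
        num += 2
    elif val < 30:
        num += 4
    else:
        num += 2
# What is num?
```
Trace:
  num=0
  num=4, val=21
  num=6, val=9
  num=10, val=21
  num=14, val=16
  num=18, val=15
  num=20, val=3
  num=24, val=13
  num=26, val=30
  num=28, val=9

Final answer: 28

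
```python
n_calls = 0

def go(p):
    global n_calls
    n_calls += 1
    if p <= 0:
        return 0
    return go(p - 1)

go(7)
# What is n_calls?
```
Call trace:
go(p=7)
  go(p=6)
    go(p=5)
      go(p=4)
        go(p=3)
          go(p=2)
            go(p=1)
              go(p=0)
              -> return 0
            -> return 0
          -> return 0
        -> return 0
      -> return 0
    -> return 0
  -> return 0
-> return 0

n_calls is incremented once per call. go is entered once for each p = 7, 6, 5, 4, 3, 2, 1, 0 (the p <= 0 call returns without recursing), i.e. 7 + 1 calls.
n_calls = 8

Final answer: 8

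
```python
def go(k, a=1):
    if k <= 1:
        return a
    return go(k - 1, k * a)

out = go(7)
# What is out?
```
Call trace:
go(k=7, a=1)
  go(k=6, a=7)
    go(k=5, a=42)
      go(k=4, a=210)
        go(k=3, a=840)
          go(k=2, a=2520)
            go(k=1, a=5040)
            -> return 5040
          -> return 5040
        -> return 5040
      -> return 5040
    -> return 5040
  -> return 5040
-> return 5040

Final answer: 5040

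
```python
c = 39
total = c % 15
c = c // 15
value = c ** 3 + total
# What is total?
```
Trace:
  c=39
  c=39, total=9
  c=2, total=9
  c=2, total=9, value=17

Final answer: 9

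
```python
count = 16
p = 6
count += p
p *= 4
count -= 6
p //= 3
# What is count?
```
Trace:
  count=16
  count=16, p=6
  count=22, p=6
  count=22, p=24
  count=16, p=24
  count=16, p=8

Final answer: 16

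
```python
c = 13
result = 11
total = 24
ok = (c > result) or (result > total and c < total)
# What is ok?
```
Trace:
  c=13
  c=13, result=11
  c=13, result=11, total=24
  c=13, result=11, total=24, ok=True

Final answer: True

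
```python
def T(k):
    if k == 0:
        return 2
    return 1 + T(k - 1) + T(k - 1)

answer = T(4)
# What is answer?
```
Call trace (a repeated sub-call is expanded the first time; later identical calls just restate its return value):
T(k=4)
  T(k=3)
    T(k=2)
      T(k=1)
        T(k=0)
        -> return 2
        T(k=0)
        -> return 2
      -> return 5
      T(k=1) -> return 5  (same call as traced above)
    -> return 11
    T(k=2) -> return 11  (same call as traced above)
  -> return 23
  T(k=3) -> return 23  (same call as traced above)
-> return 47

Final answer: 47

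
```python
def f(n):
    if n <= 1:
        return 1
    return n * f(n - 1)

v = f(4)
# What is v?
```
Call trace:
f(n=4)
  f(n=3)
    f(n=2)
      f(n=1)
      -> return 1
    -> return 2
  -> return 6
-> return 24

Final answer: 24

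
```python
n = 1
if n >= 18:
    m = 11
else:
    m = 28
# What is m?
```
Trace:
  n=1
  n=1, m=28

Final answer: 28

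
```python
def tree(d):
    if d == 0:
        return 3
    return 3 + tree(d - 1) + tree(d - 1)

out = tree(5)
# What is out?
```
Call trace (a repeated sub-call is expanded the first time; later identical calls just restate its return value):
tree(d=5)
  tree(d=4)
    tree(d=3)
      tree(d=2)
        tree(d=1)
          tree(d=0)
          -> return 3
          tree(d=0)
          -> return 3
        -> return 9
        tree(d=1) -> return 9  (same call as traced above)
      -> return 21
      tree(d=2) -> return 21  (same call as traced above)
    -> return 45
    tree(d=3) -> return 45  (same call as traced above)
  -> return 93
  tree(d=4) -> return 93  (same call as traced above)
-> return 189

Final answer: 189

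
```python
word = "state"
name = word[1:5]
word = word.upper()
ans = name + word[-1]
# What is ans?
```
Trace:
  word='state'
  word='state', name='tate'
  word='STATE', name='tate'
  word='STATE', name='tate', ans='tateE'

Final answer: 'tateE'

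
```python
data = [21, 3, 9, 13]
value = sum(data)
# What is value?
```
Trace:
  data=[21, 3, 9, 13]
  data=[21, 3, 9, 13], value=46

Final answer: 46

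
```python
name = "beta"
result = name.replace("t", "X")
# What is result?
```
Trace:
  name='beta'
  name='beta', result='beXa'

Final answer: 'beXa'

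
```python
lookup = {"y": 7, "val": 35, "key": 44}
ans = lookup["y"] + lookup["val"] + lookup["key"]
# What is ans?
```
Trace:
  lookup={'y': 7, 'val': 35, 'key': 44}
  lookup={'y': 7, 'val': 35, 'key': 44}, ans=86

Final answer: 86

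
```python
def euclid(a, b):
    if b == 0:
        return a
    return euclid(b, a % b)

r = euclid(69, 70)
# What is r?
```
Call trace:
euclid(a=69, b=70)
  euclid(a=70, b=69)
    euclid(a=69, b=1)
      euclid(a=1, b=0)
      -> return 1
    -> return 1
  -> return 1
-> return 1

Final answer: 1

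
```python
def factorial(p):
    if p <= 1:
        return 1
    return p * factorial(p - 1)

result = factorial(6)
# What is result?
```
Call trace:
factorial(p=6)
  factorial(p=5)
    factorial(p=4)
      factorial(p=3)
        factorial(p=2)
          factorial(p=1)
          -> return 1
        -> return 2
      -> return 6
    -> return 24
  -> return 120
-> return 720

Final answer: 720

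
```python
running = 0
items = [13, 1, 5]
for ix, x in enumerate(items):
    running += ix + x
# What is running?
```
Trace:
  running=0
  running=13, ix=0, x=13
  running=15, ix=1, x=1
  running=22, ix=2, x=5

Final answer: 22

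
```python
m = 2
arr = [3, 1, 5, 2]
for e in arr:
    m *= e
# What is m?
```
Trace:
  m=2
  m=6, e=3
  m=6, e=1
  m=30, e=5
  m=60, e=2

Final answer: 60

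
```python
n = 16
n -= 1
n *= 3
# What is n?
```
Trace:
  n=16
  n=15
  n=45

Final answer: 45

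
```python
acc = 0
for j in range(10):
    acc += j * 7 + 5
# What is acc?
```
Trace:
  acc=0
  acc=5, j=0
  acc=17, j=1
  acc=36, j=2
  acc=62, j=3
  acc=95, j=4
  acc=135, j=5
  acc=182, j=6
  acc=236, j=7
  acc=297, j=8
  acc=365, j=9

Final answer: 365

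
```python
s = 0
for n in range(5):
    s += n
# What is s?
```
Trace:
  s=0
  s=0, n=0
  s=1, n=1
  s=3, n=2
  s=6, n=3
  s=10, n=4

Final answer: 10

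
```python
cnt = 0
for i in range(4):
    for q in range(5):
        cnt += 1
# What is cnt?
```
Trace:
  cnt=0
  cnt=1, i=0, q=0
  cnt=2, i=0, q=1
  cnt=3, i=0, q=2
  cnt=4, i=0, q=3
  cnt=5, i=0, q=4
  cnt=6, i=1, q=0
  cnt=7, i=1, q=1
  cnt=8, i=1, q=2
  cnt=9, i=1, q=3
  cnt=10, i=1, q=4
  cnt=11, i=2, q=0
  cnt=12, i=2, q=1
  cnt=13, i=2, q=2
  cnt=14, i=2, q=3
  cnt=15, i=2, q=4
  cnt=16, i=3, q=0
  cnt=17, i=3, q=1
  cnt=18, i=3, q=2
  cnt=19, i=3, q=3
  cnt=20, i=3, q=4

Final answer: 20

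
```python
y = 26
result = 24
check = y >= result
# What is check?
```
Trace:
  y=26
  y=26, result=24
  y=26, result=24, check=True

Final answer: True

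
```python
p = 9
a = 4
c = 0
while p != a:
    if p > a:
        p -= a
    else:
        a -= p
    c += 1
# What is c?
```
Trace:
  p=9
  p=9, a=4
  p=9, a=4, c=0
  p=5, a=4, c=1
  p=1, a=4, c=2
  p=1, a=3, c=3
  p=1, a=2, c=4
  p=1, a=1, c=5

Final answer: 5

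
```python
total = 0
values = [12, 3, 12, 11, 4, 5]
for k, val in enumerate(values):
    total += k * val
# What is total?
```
Trace:
  total=0
  total=0, k=0, val=12
  total=3, k=1, val=3
  total=27, k=2, val=12
  total=60, k=3, val=11
  total=76, k=4, val=4
  total=101, k=5, val=5

Final answer: 101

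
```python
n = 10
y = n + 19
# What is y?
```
Trace:
  n=10
  n=10, y=29

Final answer: 29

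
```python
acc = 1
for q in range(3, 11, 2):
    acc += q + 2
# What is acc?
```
Trace:
  acc=1
  acc=6, q=3
  acc=13, q=5
  acc=22, q=7
  acc=33, q=9

Final answer: 33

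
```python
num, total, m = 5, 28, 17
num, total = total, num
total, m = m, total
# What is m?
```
Trace:
  num=5, total=28, m=17
  num=28, total=5, m=17
  num=28, total=17, m=5

Final answer: 5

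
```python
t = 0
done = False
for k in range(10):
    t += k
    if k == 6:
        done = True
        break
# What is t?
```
Trace:
  t=0
  t=0, done=False
  t=0, done=False, k=0
  t=1, done=False, k=1
  t=3, done=False, k=2
  t=6, done=False, k=3
  t=10, done=False, k=4
  t=15, done=False, k=5
  t=21, done=True, k=6

Final answer: 21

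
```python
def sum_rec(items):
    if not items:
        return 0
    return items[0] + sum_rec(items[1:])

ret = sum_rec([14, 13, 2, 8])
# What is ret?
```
Call trace:
sum_rec(items=[14, 13, 2, 8])
  sum_rec(items=[13, 2, 8])
    sum_rec(items=[2, 8])
      sum_rec(items=[8])
        sum_rec(items=[])
        -> return 0
      -> return 8
    -> return 10
  -> return 23
-> return 37

Final answer: 37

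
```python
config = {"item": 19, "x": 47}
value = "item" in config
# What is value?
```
Trace:
  config={'item': 19, 'x': 47}
  config={'item': 19, 'x': 47}, value=True

Final answer: True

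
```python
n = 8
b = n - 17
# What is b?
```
Trace:
  n=8
  n=8, b=-9

Final answer: -9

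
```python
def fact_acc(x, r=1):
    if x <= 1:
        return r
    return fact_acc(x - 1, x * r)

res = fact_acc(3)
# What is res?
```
Call trace:
fact_acc(x=3, r=1)
  fact_acc(x=2, r=3)
    fact_acc(x=1, r=6)
    -> return 6
  -> return 6
-> return 6

Final answer: 6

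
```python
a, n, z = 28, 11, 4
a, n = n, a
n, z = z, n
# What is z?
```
Trace:
  a=28, n=11, z=4
  a=11, n=28, z=4
  a=11, n=4, z=28

Final answer: 28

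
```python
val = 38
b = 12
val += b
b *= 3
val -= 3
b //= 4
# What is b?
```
Trace:
  val=38
  val=38, b=12
  val=50, b=12
  val=50, b=36
  val=47, b=36
  val=47, b=9

Final answer: 9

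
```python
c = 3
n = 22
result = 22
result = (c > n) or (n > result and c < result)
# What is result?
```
Trace:
  c=3
  c=3, n=22
  c=3, n=22, result=22
  c=3, n=22, result=False

Final answer: False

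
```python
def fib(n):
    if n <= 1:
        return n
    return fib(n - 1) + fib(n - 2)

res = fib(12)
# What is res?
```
Call trace (a repeated sub-call is expanded the first time; later identical calls just restate its return value):
fib(n=12)
  fib(n=11)
    fib(n=10)
      fib(n=9)
        fib(n=8)
          fib(n=7)
            fib(n=6)
              fib(n=5)
                fib(n=4)
                  fib(n=3)
                    fib(n=2)
                      fib(n=1)
                      -> return 1
                      fib(n=0)
                      -> return 0
                    -> return 1
                    fib(n=1)
                    -> return 1
                  -> return 2
                  fib(n=2) -> return 1  (same call as traced above)
                -> return 3
                fib(n=3) -> return 2  (same call as traced above)
              -> return 5
              fib(n=4) -> return 3  (same call as traced above)
            -> return 8
            fib(n=5) -> return 5  (same call as traced above)
          -> return 13
          fib(n=6) -> return 8  (same call as traced above)
        -> return 21
        fib(n=7) -> return 13  (same call as traced above)
      -> return 34
      fib(n=8) -> return 21  (same call as traced above)
    -> return 55
    fib(n=9) -> return 34  (same call as traced above)
  -> return 89
  fib(n=10) -> return 55  (same call as traced above)
-> return 144

Final answer: 144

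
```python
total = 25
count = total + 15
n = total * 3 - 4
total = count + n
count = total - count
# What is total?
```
Trace:
  total=25
  total=25, count=40
  total=25, count=40, n=71
  total=111, count=40, n=71
  total=111, count=71, n=71

Final answer: 111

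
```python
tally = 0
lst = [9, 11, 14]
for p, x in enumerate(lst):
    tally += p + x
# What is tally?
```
Trace:
  tally=0
  tally=9, p=0, x=9
  tally=21, p=1, x=11
  tally=37, p=2, x=14

Final answer: 37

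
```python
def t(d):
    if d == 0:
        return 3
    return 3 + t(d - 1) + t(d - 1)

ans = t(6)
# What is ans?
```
Call trace (a repeated sub-call is expanded the first time; later identical calls just restate its return value):
t(d=6)
  t(d=5)
    t(d=4)
      t(d=3)
        t(d=2)
          t(d=1)
            t(d=0)
            -> return 3
            t(d=0)
            -> return 3
          -> return 9
          t(d=1) -> return 9  (same call as traced above)
        -> return 21
        t(d=2) -> return 21  (same call as traced above)
      -> return 45
      t(d=3) -> return 45  (same call as traced above)
    -> return 93
    t(d=4) -> return 93  (same call as traced above)
  -> return 189
  t(d=5) -> return 189  (same call as traced above)
-> return 381

Final answer: 381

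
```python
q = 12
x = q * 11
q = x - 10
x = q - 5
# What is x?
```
Trace:
  q=12
  q=12, x=132
  q=122, x=132
  q=122, x=117

Final answer: 117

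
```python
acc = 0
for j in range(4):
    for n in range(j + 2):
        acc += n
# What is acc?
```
Trace:
  acc=0
  acc=0, j=0, n=0
  acc=1, j=0, n=1
  acc=1, j=1, n=0
  acc=2, j=1, n=1
  acc=4, j=1, n=2
  acc=4, j=2, n=0
  acc=5, j=2, n=1
  acc=7, j=2, n=2
  acc=10, j=2, n=3
  acc=10, j=3, n=0
  acc=11, j=3, n=1
  acc=13, j=3, n=2
  acc=16, j=3, n=3
  acc=20, j=3, n=4

Final answer: 20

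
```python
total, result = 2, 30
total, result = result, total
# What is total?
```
Trace:
  total=2, result=30
  total=30, result=2

Final answer: 30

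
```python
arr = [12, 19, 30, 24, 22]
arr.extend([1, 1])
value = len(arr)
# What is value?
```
Trace:
  arr=[12, 19, 30, 24, 22]
  arr=[12, 19, 30, 24, 22, 1, 1]
  arr=[12, 19, 30, 24, 22, 1, 1], value=7

Final answer: 7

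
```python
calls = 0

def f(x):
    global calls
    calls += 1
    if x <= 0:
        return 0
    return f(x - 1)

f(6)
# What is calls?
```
Call trace:
f(x=6)
  f(x=5)
    f(x=4)
      f(x=3)
        f(x=2)
          f(x=1)
            f(x=0)
            -> return 0
          -> return 0
        -> return 0
      -> return 0
    -> return 0
  -> return 0
-> return 0

calls is incremented once per call. f is entered once for each x = 6, 5, 4, 3, 2, 1, 0 (the x <= 0 call returns without recursing), i.e. 6 + 1 calls.
calls = 7

Final answer: 7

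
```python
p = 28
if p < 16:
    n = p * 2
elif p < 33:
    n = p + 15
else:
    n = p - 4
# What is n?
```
Trace:
  p=28
  p=28, n=43

Final answer: 43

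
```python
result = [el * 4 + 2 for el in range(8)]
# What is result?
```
Trace:
  el=0
  el=1
  el=2
  el=3
  el=4
  el=5
  el=6
  el=7
  result=[2, 6, 10, 14, 18, 22, 26, 30]

Final answer: [2, 6, 10, 14, 18, 22, 26, 30]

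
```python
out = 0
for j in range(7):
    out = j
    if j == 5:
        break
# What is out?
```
Trace:
  out=0
  out=0, j=0
  out=1, j=1
  out=2, j=2
  out=3, j=3
  out=4, j=4
  out=5, j=5

Final answer: 5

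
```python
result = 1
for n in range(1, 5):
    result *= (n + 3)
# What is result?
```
Trace:
  result=1
  result=4, n=1
  result=20, n=2
  result=120, n=3
  result=840, n=4

Final answer: 840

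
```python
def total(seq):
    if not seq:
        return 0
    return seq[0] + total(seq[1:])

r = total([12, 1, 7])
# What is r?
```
Call trace:
total(seq=[12, 1, 7])
  total(seq=[1, 7])
    total(seq=[7])
      total(seq=[])
      -> return 0
    -> return 7
  -> return 8
-> return 20

Final answer: 20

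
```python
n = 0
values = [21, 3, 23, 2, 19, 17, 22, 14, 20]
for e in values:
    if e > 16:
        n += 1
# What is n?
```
Trace:
  n=0
  n=1, e=21
  n=1, e=3
  n=2, e=23
  n=2, e=2
  n=3, e=19
  n=4, e=17
  n=5, e=22
  n=5, e=14
  n=6, e=20

Final answer: 6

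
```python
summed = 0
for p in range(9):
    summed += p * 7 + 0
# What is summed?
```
Trace:
  summed=0
  summed=0, p=0
  summed=7, p=1
  summed=21, p=2
  summed=42, p=3
  summed=70, p=4
  summed=105, p=5
  summed=147, p=6
  summed=196, p=7
  summed=252, p=8

Final answer: 252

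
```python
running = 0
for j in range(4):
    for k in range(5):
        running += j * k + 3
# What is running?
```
Trace:
  running=0
  running=3, j=0, k=0
  running=6, j=0, k=1
  running=9, j=0, k=2
  running=12, j=0, k=3
  running=15, j=0, k=4
  running=18, j=1, k=0
  running=22, j=1, k=1
  running=27, j=1, k=2
  running=33, j=1, k=3
  running=40, j=1, k=4
  running=43, j=2, k=0
  running=48, j=2, k=1
  running=55, j=2, k=2
  running=64, j=2, k=3
  running=75, j=2, k=4
  running=78, j=3, k=0
  running=84, j=3, k=1
  running=93, j=3, k=2
  running=105, j=3, k=3
  running=120, j=3, k=4

Final answer: 120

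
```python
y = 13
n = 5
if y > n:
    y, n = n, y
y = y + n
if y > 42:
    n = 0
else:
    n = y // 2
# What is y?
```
Trace:
  y=13
  y=13, n=5
  y=5, n=13
  y=18, n=13
  y=18, n=9

Final answer: 18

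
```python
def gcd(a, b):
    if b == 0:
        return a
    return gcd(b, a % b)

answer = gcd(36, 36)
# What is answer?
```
Call trace:
gcd(a=36, b=36)
  gcd(a=36, b=0)
  -> return 36
-> return 36

Final answer: 36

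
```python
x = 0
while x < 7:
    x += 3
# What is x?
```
Trace:
  x=0
  x=3
  x=6
  x=9

Final answer: 9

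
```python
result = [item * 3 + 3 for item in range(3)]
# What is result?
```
Trace:
  item=0
  item=1
  item=2
  result=[3, 6, 9]

Final answer: [3, 6, 9]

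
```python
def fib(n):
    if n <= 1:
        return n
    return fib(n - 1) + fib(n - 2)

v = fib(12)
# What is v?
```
Call trace (a repeated sub-call is expanded the first time; later identical calls just restate its return value):
fib(n=12)
  fib(n=11)
    fib(n=10)
      fib(n=9)
        fib(n=8)
          fib(n=7)
            fib(n=6)
              fib(n=5)
                fib(n=4)
                  fib(n=3)
                    fib(n=2)
                      fib(n=1)
                      -> return 1
                      fib(n=0)
                      -> return 0
                    -> return 1
                    fib(n=1)
                    -> return 1
                  -> return 2
                  fib(n=2) -> return 1  (same call as traced above)
                -> return 3
                fib(n=3) -> return 2  (same call as traced above)
              -> return 5
              fib(n=4) -> return 3  (same call as traced above)
            -> return 8
            fib(n=5) -> return 5  (same call as traced above)
          -> return 13
          fib(n=6) -> return 8  (same call as traced above)
        -> return 21
        fib(n=7) -> return 13  (same call as traced above)
      -> return 34
      fib(n=8) -> return 21  (same call as traced above)
    -> return 55
    fib(n=9) -> return 34  (same call as traced above)
  -> return 89
  fib(n=10) -> return 55  (same call as traced above)
-> return 144

Final answer: 144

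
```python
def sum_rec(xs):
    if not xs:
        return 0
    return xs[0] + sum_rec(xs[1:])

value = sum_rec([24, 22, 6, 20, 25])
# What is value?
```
Call trace:
sum_rec(xs=[24, 22, 6, 20, 25])
  sum_rec(xs=[22, 6, 20, 25])
    sum_rec(xs=[6, 20, 25])
      sum_rec(xs=[20, 25])
        sum_rec(xs=[25])
          sum_rec(xs=[])
          -> return 0
        -> return 25
      -> return 45
    -> return 51
  -> return 73
-> return 97

Final answer: 97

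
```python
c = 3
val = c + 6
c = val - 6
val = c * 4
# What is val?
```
Trace:
  c=3
  c=3, val=9
  c=3, val=9
  c=3, val=12

Final answer: 12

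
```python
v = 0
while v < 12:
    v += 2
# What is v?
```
Trace:
  v=0
  v=2
  v=4
  v=6
  v=8
  v=10
  v=12

Final answer: 12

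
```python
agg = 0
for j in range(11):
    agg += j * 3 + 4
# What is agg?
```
Trace:
  agg=0
  agg=4, j=0
  agg=11, j=1
  agg=21, j=2
  agg=34, j=3
  agg=50, j=4
  agg=69, j=5
  agg=91, j=6
  agg=116, j=7
  agg=144, j=8
  agg=175, j=9
  agg=209, j=10

Final answer: 209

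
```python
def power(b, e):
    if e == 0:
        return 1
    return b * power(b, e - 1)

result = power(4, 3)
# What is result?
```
Call trace:
power(b=4, e=3)
  power(b=4, e=2)
    power(b=4, e=1)
      power(b=4, e=0)
      -> return 1
    -> return 4
  -> return 16
-> return 64

Final answer: 64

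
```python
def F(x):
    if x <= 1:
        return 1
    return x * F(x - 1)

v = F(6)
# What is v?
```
Call trace:
F(x=6)
  F(x=5)
    F(x=4)
      F(x=3)
        F(x=2)
          F(x=1)
          -> return 1
        -> return 2
      -> return 6
    -> return 24
  -> return 120
-> return 720

Final answer: 720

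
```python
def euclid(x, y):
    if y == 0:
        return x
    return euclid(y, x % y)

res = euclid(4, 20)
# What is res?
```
Call trace:
euclid(x=4, y=20)
  euclid(x=20, y=4)
    euclid(x=4, y=0)
    -> return 4
  -> return 4
-> return 4

Final answer: 4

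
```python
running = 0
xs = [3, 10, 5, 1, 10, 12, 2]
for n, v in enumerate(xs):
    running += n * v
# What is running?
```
Trace:
  running=0
  running=0, n=0, v=3
  running=10, n=1, v=10
  running=20, n=2, v=5
  running=23, n=3, v=1
  running=63, n=4, v=10
  running=123, n=5, v=12
  running=135, n=6, v=2

Final answer: 135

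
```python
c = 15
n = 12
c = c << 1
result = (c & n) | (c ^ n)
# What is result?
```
Trace:
  c=15
  c=15, n=12
  c=30, n=12
  c=30, n=12, result=30

Final answer: 30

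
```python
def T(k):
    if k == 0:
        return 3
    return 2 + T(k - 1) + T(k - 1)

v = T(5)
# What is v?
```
Call trace (a repeated sub-call is expanded the first time; later identical calls just restate its return value):
T(k=5)
  T(k=4)
    T(k=3)
      T(k=2)
        T(k=1)
          T(k=0)
          -> return 3
          T(k=0)
          -> return 3
        -> return 8
        T(k=1) -> return 8  (same call as traced above)
      -> return 18
      T(k=2) -> return 18  (same call as traced above)
    -> return 38
    T(k=3) -> return 38  (same call as traced above)
  -> return 78
  T(k=4) -> return 78  (same call as traced above)
-> return 158

Final answer: 158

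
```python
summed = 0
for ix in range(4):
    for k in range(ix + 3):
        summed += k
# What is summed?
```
Trace:
  summed=0
  summed=0, ix=0, k=0
  summed=1, ix=0, k=1
  summed=3, ix=0, k=2
  summed=3, ix=1, k=0
  summed=4, ix=1, k=1
  summed=6, ix=1, k=2
  summed=9, ix=1, k=3
  summed=9, ix=2, k=0
  summed=10, ix=2, k=1
  summed=12, ix=2, k=2
  summed=15, ix=2, k=3
  summed=19, ix=2, k=4
  summed=19, ix=3, k=0
  summed=20, ix=3, k=1
  summed=22, ix=3, k=2
  summed=25, ix=3, k=3
  summed=29, ix=3, k=4
  summed=34, ix=3, k=5

Final answer: 34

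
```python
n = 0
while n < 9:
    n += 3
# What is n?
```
Trace:
  n=0
  n=3
  n=6
  n=9

Final answer: 9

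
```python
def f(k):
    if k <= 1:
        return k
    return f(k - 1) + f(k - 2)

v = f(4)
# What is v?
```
Call trace (a repeated sub-call is expanded the first time; later identical calls just restate its return value):
f(k=4)
  f(k=3)
    f(k=2)
      f(k=1)
      -> return 1
      f(k=0)
      -> return 0
    -> return 1
    f(k=1)
    -> return 1
  -> return 2
  f(k=2) -> return 1  (same call as traced above)
-> return 3

Final answer: 3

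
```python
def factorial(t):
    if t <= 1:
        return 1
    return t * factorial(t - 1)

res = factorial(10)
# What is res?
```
Call trace:
factorial(t=10)
  factorial(t=9)
    factorial(t=8)
      factorial(t=7)
        factorial(t=6)
          factorial(t=5)
            factorial(t=4)
              factorial(t=3)
                factorial(t=2)
                  factorial(t=1)
                  -> return 1
                -> return 2
              -> return 6
            -> return 24
          -> return 120
        -> return 720
      -> return 5040
    -> return 40320
  -> return 362880
-> return 3628800

Final answer: 3628800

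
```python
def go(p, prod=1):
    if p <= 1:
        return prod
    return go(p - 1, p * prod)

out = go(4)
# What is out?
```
Call trace:
go(p=4, prod=1)
  go(p=3, prod=4)
    go(p=2, prod=12)
      go(p=1, prod=24)
      -> return 24
    -> return 24
  -> return 24
-> return 24

Final answer: 24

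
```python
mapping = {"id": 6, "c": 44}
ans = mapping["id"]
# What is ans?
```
Trace:
  mapping={'id': 6, 'c': 44}
  mapping={'id': 6, 'c': 44}, ans=6

Final answer: 6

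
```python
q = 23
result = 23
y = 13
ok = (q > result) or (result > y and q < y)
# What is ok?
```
Trace:
  q=23
  q=23, result=23
  q=23, result=23, y=13
  q=23, result=23, y=13, ok=False

Final answer: False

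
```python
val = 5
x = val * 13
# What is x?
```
Trace:
  val=5
  val=5, x=65

Final answer: 65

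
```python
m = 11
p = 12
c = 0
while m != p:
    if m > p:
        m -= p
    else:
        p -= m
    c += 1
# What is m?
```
Trace:
  m=11
  m=11, p=12
  m=11, p=12, c=0
  m=11, p=1, c=1
  m=10, p=1, c=2
  m=9, p=1, c=3
  m=8, p=1, c=4
  m=7, p=1, c=5
  m=6, p=1, c=6
  m=5, p=1, c=7
  m=4, p=1, c=8
  m=3, p=1, c=9
  m=2, p=1, c=10
  m=1, p=1, c=11

Final answer: 1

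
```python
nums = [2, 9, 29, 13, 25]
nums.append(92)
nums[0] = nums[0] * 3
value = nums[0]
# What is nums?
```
Trace:
  nums=[2, 9, 29, 13, 25]
  nums=[2, 9, 29, 13, 25, 92]
  nums=[6, 9, 29, 13, 25, 92]
  nums=[6, 9, 29, 13, 25, 92], value=6

Final answer: [6, 9, 29, 13, 25, 92]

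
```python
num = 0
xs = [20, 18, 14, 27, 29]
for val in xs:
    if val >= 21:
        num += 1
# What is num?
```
Trace:
  num=0
  num=0, val=20
  num=0, val=18
  num=0, val=14
  num=1, val=27
  num=2, val=29

Final answer: 2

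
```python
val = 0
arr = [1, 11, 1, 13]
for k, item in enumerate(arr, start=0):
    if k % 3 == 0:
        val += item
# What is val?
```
Trace:
  val=0
  val=1, k=0, item=1
  val=1, k=1, item=11
  val=1, k=2, item=1
  val=14, k=3, item=13

Final answer: 14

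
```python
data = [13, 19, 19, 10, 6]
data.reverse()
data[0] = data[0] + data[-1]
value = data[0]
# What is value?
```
Trace:
  data=[13, 19, 19, 10, 6]
  data=[6, 10, 19, 19, 13]
  data=[19, 10, 19, 19, 13]
  data=[19, 10, 19, 19, 13], value=19

Final answer: 19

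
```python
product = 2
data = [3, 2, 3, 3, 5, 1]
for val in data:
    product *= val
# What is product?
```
Trace:
  product=2
  product=6, val=3
  product=12, val=2
  product=36, val=3
  product=108, val=3
  product=540, val=5
  product=540, val=1

Final answer: 540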